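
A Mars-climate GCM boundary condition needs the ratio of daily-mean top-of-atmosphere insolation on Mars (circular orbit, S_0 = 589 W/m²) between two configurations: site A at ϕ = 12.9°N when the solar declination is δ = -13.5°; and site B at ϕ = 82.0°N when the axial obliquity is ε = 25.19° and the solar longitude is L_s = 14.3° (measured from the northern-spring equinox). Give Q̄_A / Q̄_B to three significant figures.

— Configuration A (ϕ=+12.9°):
cos h₀ = −tan(+12.9°) tan(-13.500°) = 0.0550, h₀ = 1.5158 rad.
Bracket: h₀ sin ϕ sin δ + cos ϕ cos δ sin h₀ = 1.5158×0.22325×-0.23345 + 0.97476×0.97237×0.99849 = -0.079000 + 0.946396 = 0.867396.
Q̄ = (S_0/π) × [bracket] = (589/π) × 0.867396 = 162.62 W/m².
— Configuration B (ϕ=+82.0°):
Solar declination: sin δ = sin ε · sin L_s = sin 25.19° × sin 14.3° = 0.10513, so δ = +6.035°.
cos h₀ = −tan(+82.0°) tan(+6.035°) = -0.7522, h₀ = 2.4222 rad.
Bracket: h₀ sin ϕ sin δ + cos ϕ cos δ sin h₀ = 2.4222×0.99027×0.10513 + 0.13917×0.99446×0.65894 = 0.252168 + 0.091197 = 0.343365.
Q̄ = (S_0/π) × [bracket] = (589/π) × 0.343365 = 64.376 W/m².
Ratio Q̄_A / Q̄_B = 162.62 / 64.376 = 2.526.

Q̄_A / Q̄_B ≈ 2.53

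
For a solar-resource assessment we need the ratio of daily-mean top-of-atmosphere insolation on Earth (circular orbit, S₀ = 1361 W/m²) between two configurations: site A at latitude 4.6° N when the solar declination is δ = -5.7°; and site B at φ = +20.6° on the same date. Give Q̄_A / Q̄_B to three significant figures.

— Configuration A (φ=+4.6°):
cos H₀ = −tan(+4.6°) tan(-5.700°) = 0.0080, H₀ = 1.5628 rad.
Bracket: H₀ sin φ sin δ + cos φ cos δ sin H₀ = 1.5628×0.08020×-0.09932 + 0.99678×0.99506×0.99997 = -0.012448 + 0.991826 = 0.979378.
Q̄ = (S₀/π) × [bracket] = (1361/π) × 0.979378 = 424.29 W/m².
— Configuration B (φ=+20.6°):
cos H₀ = −tan(+20.6°) tan(-5.700°) = 0.0375, H₀ = 1.5333 rad.
Bracket: H₀ sin φ sin δ + cos φ cos δ sin H₀ = 1.5333×0.35184×-0.09932 + 0.93606×0.99506×0.99930 = -0.053581 + 0.930784 = 0.877203.
Q̄ = (S₀/π) × [bracket] = (1361/π) × 0.877203 = 380.02 W/m².
Ratio Q̄_A / Q̄_B = 424.29 / 380.02 = 1.116.

Q̄_A / Q̄_B ≈ 1.12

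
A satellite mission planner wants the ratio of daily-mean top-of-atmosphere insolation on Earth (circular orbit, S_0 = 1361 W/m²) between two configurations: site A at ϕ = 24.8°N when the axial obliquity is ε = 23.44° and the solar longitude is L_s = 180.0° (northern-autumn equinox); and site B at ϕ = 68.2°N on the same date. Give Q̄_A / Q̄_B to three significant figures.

Q̄_A / Q̄_B ≈ 2.44

— Configuration A (ϕ=+24.8°):
Solar declination: sin δ = sin ε · sin L_s = sin 23.44° × sin 180.0° = 0.00000, so δ = +0.000°.
cos h₀ = −tan(+24.8°) tan(+0.000°) = -0.0000, h₀ = 1.5708 rad.
Bracket: h₀ sin ϕ sin δ + cos ϕ cos δ sin h₀ = 1.5708×0.41945×0.00000 + 0.90778×1.00000×1.00000 = 0.000000 + 0.907780 = 0.907780.
Q̄ = (S_0/π) × [bracket] = (1361/π) × 0.907780 = 393.27 W/m².
— Configuration B (ϕ=+68.2°):
cos h₀ = −tan(+68.2°) tan(+0.000°) = -0.0000, h₀ = 1.5708 rad.
Bracket: h₀ sin ϕ sin δ + cos ϕ cos δ sin h₀ = 1.5708×0.92849×0.00000 + 0.37137×1.00000×1.00000 = 0.000000 + 0.371370 = 0.371370.
Q̄ = (S_0/π) × [bracket] = (1361/π) × 0.371370 = 160.88 W/m².
Ratio Q̄_A / Q̄_B = 393.27 / 160.88 = 2.444.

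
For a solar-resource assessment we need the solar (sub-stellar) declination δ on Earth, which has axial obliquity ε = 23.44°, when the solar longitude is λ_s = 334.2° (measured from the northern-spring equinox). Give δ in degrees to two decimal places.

δ = -9.97°

sin δ = sin ε · sin λ_s = sin 23.44° × sin 334.2° = -0.173130.
δ = arcsin(-0.173130) = -9.97°.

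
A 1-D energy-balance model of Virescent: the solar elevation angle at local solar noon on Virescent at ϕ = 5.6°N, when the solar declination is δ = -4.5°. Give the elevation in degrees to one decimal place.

At local noon the hour angle is zero, so the zenith angle equals |ϕ − δ| = |+5.6° − (-4.500°)| = 10.100°.
Elevation = 90° − 10.100° = 79.9°.

79.9°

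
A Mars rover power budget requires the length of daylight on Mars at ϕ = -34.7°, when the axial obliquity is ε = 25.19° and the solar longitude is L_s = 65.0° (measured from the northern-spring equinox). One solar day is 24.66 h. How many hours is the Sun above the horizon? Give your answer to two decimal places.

10.02 h

Solar declination: sin δ = sin ε · sin L_s = sin 25.19° × sin 65.0° = 0.38574, so δ = +22.690°.
cos h₀ = −tan ϕ · tan δ = −tan(-34.7°) × tan(+22.690°) = 0.2895, so h₀ = 1.2771 rad = 73.17°.
Daylight = 2h₀/(2π) × 24.66 h = (1.2771/π) × 24.66 = 10.02 h.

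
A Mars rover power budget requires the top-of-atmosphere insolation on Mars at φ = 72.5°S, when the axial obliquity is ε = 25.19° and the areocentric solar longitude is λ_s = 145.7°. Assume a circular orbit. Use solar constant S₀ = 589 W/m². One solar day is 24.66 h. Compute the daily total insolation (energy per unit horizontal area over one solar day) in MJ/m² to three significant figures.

sin δ = sin 25.19° × sin 145.7° = 0.23985, so δ = +13.878°.
cos H₀ = −tan(-72.5°) tan(+13.878°) = 0.7836, H₀ = 0.6704 rad.
Bracket: H₀ sin φ sin δ + cos φ cos δ sin H₀ = 0.6704×-0.95372×0.23985 + 0.30071×0.97081×0.62130 = -0.153354 + 0.181378 = 0.028024.
Q̄ = (S₀/π) × [bracket] = (589/π) × 0.028024 = 5.2541 W/m².
Daily total = Q̄ × 24.66 h × 3600 s/h = 5.2541 × 24.66 × 3600 / 10⁶ = 0.4664 MJ/m².

0.466 MJ/m²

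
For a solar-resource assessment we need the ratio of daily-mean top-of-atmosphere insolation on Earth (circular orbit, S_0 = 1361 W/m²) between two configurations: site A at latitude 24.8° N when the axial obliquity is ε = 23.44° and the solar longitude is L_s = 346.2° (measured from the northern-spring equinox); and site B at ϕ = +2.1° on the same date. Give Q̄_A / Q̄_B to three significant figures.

Q̄_A / Q̄_B ≈ 0.851

— Configuration A (ϕ=+24.8°):
Solar declination: sin δ = sin ε · sin L_s = sin 23.44° × sin 346.2° = -0.09489, so δ = -5.445°.
cos h₀ = −tan(+24.8°) tan(-5.445°) = 0.0440, h₀ = 1.5267 rad.
Bracket: h₀ sin ϕ sin δ + cos ϕ cos δ sin h₀ = 1.5267×0.41945×-0.09489 + 0.90778×0.99549×0.99903 = -0.060765 + 0.902809 = 0.842044.
Q̄ = (S_0/π) × [bracket] = (1361/π) × 0.842044 = 364.79 W/m².
— Configuration B (ϕ=+2.1°):
cos h₀ = −tan(+2.1°) tan(-5.445°) = 0.0035, h₀ = 1.5673 rad.
Bracket: h₀ sin ϕ sin δ + cos ϕ cos δ sin h₀ = 1.5673×0.03664×-0.09489 + 0.99933×0.99549×0.99999 = -0.005449 + 0.994813 = 0.989364.
Q̄ = (S_0/π) × [bracket] = (1361/π) × 0.989364 = 428.61 W/m².
Ratio Q̄_A / Q̄_B = 364.79 / 428.61 = 0.8511.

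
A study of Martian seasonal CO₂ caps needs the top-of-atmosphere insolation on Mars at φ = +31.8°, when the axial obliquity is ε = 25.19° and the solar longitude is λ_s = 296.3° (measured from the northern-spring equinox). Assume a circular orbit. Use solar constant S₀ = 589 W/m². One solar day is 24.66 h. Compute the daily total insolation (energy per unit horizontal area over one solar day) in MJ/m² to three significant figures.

8.25 MJ/m²

Solar declination: sin δ = sin ε · sin λ_s = sin 25.19° × sin 296.3° = -0.38156, so δ = -22.431°.
cos H₀ = −tan(+31.8°) tan(-22.431°) = 0.2559, H₀ = 1.3120 rad.
Bracket: H₀ sin φ sin δ + cos φ cos δ sin H₀ = 1.3120×0.52696×-0.38156 + 0.84989×0.92434×0.96669 = -0.263800 + 0.759419 = 0.495619.
Q̄ = (S₀/π) × [bracket] = (589/π) × 0.495619 = 92.921 W/m².
Daily total = Q̄ × 24.66 h × 3600 s/h = 92.921 × 24.66 × 3600 / 10⁶ = 8.249 MJ/m².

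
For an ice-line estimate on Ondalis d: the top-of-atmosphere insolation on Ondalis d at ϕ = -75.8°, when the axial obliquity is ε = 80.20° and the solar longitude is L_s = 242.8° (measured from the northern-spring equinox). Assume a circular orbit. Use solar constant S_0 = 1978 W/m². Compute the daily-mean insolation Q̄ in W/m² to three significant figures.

Solar declination: sin δ = sin ε · sin L_s = sin 80.20° × sin 242.8° = -0.87644, so δ = -61.216°.
cos h₀ = −tan(-75.8°) tan(-61.216°) = -7.1932 ≤ −1 ⇒ polar day, h₀ = π.
Bracket: h₀ sin ϕ sin δ + cos ϕ cos δ sin h₀ = 3.1416×-0.96945×-0.87644 + 0.24531×0.48151×0.00000 = 2.669307 + 0.000000 = 2.669307.
Q̄ = (S_0/π) × [bracket] = (1978/π) × 2.669307 = 1681 W/m².

Q̄ ≈ 1.68e+03 W/m²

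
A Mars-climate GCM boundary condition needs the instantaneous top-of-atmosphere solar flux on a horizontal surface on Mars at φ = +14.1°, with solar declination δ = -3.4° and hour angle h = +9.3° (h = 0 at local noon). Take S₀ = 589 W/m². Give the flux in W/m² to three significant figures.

554 W/m²

cos θ_z = sin φ sin δ + cos φ cos δ cos h = -0.014448 + 0.955439 = 0.940991.
Flux = S₀ · cos θ_z = 589 × 0.940991 = 554.2 W/m².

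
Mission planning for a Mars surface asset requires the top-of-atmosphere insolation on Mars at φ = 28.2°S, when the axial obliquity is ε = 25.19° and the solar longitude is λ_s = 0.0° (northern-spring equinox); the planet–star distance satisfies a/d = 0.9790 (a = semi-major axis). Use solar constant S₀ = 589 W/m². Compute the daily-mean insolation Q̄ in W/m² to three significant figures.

Q̄ ≈ 158 W/m²

Solar declination: sin δ = sin ε · sin λ_s = sin 25.19° × sin 0.0° = 0.00000, so δ = +0.000°.
cos H₀ = −tan(-28.2°) tan(+0.000°) = 0.0000, H₀ = 1.5708 rad.
Bracket: H₀ sin φ sin δ + cos φ cos δ sin H₀ = 1.5708×-0.47255×0.00000 + 0.88130×1.00000×1.00000 = -0.000000 + 0.881300 = 0.881300.
Inverse-square distance factor (a/d)² = 0.9790² = 0.958441.
Q̄ = (S₀/π) × 0.958441 × [bracket] = (589/π) × 0.958441 × 0.881300 = 158.4 W/m².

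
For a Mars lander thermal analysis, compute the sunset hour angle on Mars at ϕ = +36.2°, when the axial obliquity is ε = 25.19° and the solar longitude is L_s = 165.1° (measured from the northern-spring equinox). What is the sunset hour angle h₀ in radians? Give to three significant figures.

h₀ = 1.65 rad

Solar declination: sin δ = sin ε · sin L_s = sin 25.19° × sin 165.1° = 0.10944, so δ = +6.283°.
cos h₀ = −tan ϕ · tan δ = −tan(+36.2°) × tan(+6.283°) = -0.0806, so h₀ = 1.6515 rad = 94.62°.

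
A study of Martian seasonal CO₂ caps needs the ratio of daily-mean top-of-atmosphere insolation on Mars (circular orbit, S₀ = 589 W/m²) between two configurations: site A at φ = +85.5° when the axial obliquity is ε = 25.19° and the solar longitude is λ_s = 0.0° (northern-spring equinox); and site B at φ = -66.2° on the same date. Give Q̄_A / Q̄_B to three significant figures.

— Configuration A (φ=+85.5°):
Solar declination: sin δ = sin ε · sin λ_s = sin 25.19° × sin 0.0° = 0.00000, so δ = +0.000°.
cos H₀ = −tan(+85.5°) tan(+0.000°) = -0.0000, H₀ = 1.5708 rad.
Bracket: H₀ sin φ sin δ + cos φ cos δ sin H₀ = 1.5708×0.99692×0.00000 + 0.07846×1.00000×1.00000 = 0.000000 + 0.078460 = 0.078460.
Q̄ = (S₀/π) × [bracket] = (589/π) × 0.078460 = 14.710 W/m².
— Configuration B (φ=-66.2°):
cos H₀ = −tan(-66.2°) tan(+0.000°) = 0.0000, H₀ = 1.5708 rad.
Bracket: H₀ sin φ sin δ + cos φ cos δ sin H₀ = 1.5708×-0.91496×0.00000 + 0.40355×1.00000×1.00000 = -0.000000 + 0.403550 = 0.403550.
Q̄ = (S₀/π) × [bracket] = (589/π) × 0.403550 = 75.659 W/m².
Ratio Q̄_A / Q̄_B = 14.710 / 75.659 = 0.1944.

Q̄_A / Q̄_B ≈ 0.194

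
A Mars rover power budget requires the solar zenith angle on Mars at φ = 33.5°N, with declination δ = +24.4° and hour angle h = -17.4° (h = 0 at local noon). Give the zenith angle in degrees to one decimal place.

θ_z = 17.7°

cos θ_z = sin φ sin δ + cos φ cos δ cos h = 0.228008 + 0.724656 = 0.952664.
θ_z = arccos(0.952664) = 17.7°.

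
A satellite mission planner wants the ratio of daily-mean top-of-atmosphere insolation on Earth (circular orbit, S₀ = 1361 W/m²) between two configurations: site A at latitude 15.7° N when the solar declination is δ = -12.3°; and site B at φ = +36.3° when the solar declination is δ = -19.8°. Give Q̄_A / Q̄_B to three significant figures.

Q̄_A / Q̄_B ≈ 1.81

— Configuration A (φ=+15.7°):
cos H₀ = −tan(+15.7°) tan(-12.300°) = 0.0613, H₀ = 1.5095 rad.
Bracket: H₀ sin φ sin δ + cos φ cos δ sin H₀ = 1.5095×0.27060×-0.21303 + 0.96269×0.97705×0.99812 = -0.087017 + 0.938828 = 0.851811.
Q̄ = (S₀/π) × [bracket] = (1361/π) × 0.851811 = 369.02 W/m².
— Configuration B (φ=+36.3°):
cos H₀ = −tan(+36.3°) tan(-19.800°) = 0.2645, H₀ = 1.3031 rad.
Bracket: H₀ sin φ sin δ + cos φ cos δ sin H₀ = 1.3031×0.59201×-0.33874 + 0.80593×0.94088×0.96440 = -0.261320 + 0.731289 = 0.469969.
Q̄ = (S₀/π) × [bracket] = (1361/π) × 0.469969 = 203.60 W/m².
Ratio Q̄_A / Q̄_B = 369.02 / 203.60 = 1.812.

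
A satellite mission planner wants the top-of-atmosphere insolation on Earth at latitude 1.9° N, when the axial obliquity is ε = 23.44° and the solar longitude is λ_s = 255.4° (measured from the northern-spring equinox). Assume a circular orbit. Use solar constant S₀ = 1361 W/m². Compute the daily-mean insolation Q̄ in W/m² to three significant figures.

Solar declination: sin δ = sin ε · sin λ_s = sin 23.44° × sin 255.4° = -0.38494, so δ = -22.640°.
cos H₀ = −tan(+1.9°) tan(-22.640°) = 0.0138, H₀ = 1.5570 rad.
Bracket: H₀ sin φ sin δ + cos φ cos δ sin H₀ = 1.5570×0.03316×-0.38494 + 0.99945×0.92294×0.99990 = -0.019874 + 0.922340 = 0.902466.
Q̄ = (S₀/π) × [bracket] = (1361/π) × 0.902466 = 391.0 W/m².

Q̄ ≈ 391 W/m²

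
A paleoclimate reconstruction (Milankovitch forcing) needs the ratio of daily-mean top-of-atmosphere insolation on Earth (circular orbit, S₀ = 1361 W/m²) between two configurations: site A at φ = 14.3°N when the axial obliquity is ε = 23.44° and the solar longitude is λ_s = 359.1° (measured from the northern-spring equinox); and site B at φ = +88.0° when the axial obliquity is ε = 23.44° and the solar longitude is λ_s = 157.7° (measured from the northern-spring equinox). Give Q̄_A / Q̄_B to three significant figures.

— Configuration A (φ=+14.3°):
Solar declination: sin δ = sin ε · sin λ_s = sin 23.44° × sin 359.1° = -0.00625, so δ = -0.358°.
cos H₀ = −tan(+14.3°) tan(-0.358°) = 0.0016, H₀ = 1.5692 rad.
Bracket: H₀ sin φ sin δ + cos φ cos δ sin H₀ = 1.5692×0.24700×-0.00625 + 0.96902×0.99998×1.00000 = -0.002422 + 0.969001 = 0.966579.
Q̄ = (S₀/π) × [bracket] = (1361/π) × 0.966579 = 418.74 W/m².
— Configuration B (φ=+88.0°):
Solar declination: sin δ = sin ε · sin λ_s = sin 23.44° × sin 157.7° = 0.15094, so δ = +8.682°.
cos H₀ = −tan(+88.0°) tan(+8.682°) = -4.3725 ≤ −1 ⇒ polar day, H₀ = π.
Bracket: H₀ sin φ sin δ + cos φ cos δ sin H₀ = 3.1416×0.99939×0.15094 + 0.03490×0.98854×0.00000 = 0.473904 + 0.000000 = 0.473904.
Q̄ = (S₀/π) × [bracket] = (1361/π) × 0.473904 = 205.30 W/m².
Ratio Q̄_A / Q̄_B = 418.74 / 205.30 = 2.040.

Q̄_A / Q̄_B ≈ 2.04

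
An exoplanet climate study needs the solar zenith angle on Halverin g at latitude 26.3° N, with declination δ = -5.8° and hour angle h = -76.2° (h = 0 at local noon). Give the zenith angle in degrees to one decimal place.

θ_z = 80.3°

cos θ_z = sin φ sin δ + cos φ cos δ cos h = -0.044775 + 0.212747 = 0.167972.
θ_z = arccos(0.167972) = 80.3°.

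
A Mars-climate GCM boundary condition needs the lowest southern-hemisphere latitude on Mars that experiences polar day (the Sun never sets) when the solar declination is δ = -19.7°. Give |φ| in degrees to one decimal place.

Polar day requires cos H₀ = −tan φ tan δ ≤ −1, i.e. tan φ tan δ ≥ 1.
The boundary is |tan φ| · |tan δ| = 1, so |φ| = 90° − |δ| = 90° − 19.7° = 70.3° in the southern hemisphere.

|φ| = 70.3°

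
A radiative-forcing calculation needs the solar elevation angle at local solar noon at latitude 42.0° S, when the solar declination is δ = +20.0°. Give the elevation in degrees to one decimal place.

At local noon the hour angle is zero, so the zenith angle equals |φ − δ| = |-42.0° − (+20.000°)| = 62.000°.
Elevation = 90° − 62.000° = 28.0°.

28.0°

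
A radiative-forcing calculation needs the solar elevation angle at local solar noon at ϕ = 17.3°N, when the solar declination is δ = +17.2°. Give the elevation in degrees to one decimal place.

At local noon the hour angle is zero, so the zenith angle equals |ϕ − δ| = |+17.3° − (+17.200°)| = 0.100°.
Elevation = 90° − 0.100° = 89.9°.

89.9°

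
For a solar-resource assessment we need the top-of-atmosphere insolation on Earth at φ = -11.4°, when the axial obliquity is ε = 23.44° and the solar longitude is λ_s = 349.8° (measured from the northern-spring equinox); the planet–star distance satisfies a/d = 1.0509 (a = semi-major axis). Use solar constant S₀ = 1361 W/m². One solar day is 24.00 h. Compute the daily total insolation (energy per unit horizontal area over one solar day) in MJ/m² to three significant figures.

Solar declination: sin δ = sin ε · sin λ_s = sin 23.44° × sin 349.8° = -0.07044, so δ = -4.039°.
cos H₀ = −tan(-11.4°) tan(-4.039°) = -0.0142, H₀ = 1.5850 rad.
Bracket: H₀ sin φ sin δ + cos φ cos δ sin H₀ = 1.5850×-0.19766×-0.07044 + 0.98027×0.99752×0.99990 = 0.022068 + 0.977741 = 0.999809.
Inverse-square distance factor (a/d)² = 1.0509² = 1.104391.
Q̄ = (S₀/π) × 1.104391 × [bracket] = (1361/π) × 1.104391 × 0.999809 = 478.35 W/m².
Daily total = Q̄ × 24.00 h × 3600 s/h = 478.35 × 24.00 × 3600 / 10⁶ = 41.33 MJ/m².

41.3 MJ/m²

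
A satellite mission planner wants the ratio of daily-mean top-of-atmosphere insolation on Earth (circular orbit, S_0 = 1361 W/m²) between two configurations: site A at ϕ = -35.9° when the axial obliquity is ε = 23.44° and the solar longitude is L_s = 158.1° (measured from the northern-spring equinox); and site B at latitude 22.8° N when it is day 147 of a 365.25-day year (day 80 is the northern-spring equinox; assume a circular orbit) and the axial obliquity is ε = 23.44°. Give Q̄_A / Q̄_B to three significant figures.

— Configuration A (ϕ=-35.9°):
Solar declination: sin δ = sin ε · sin L_s = sin 23.44° × sin 158.1° = 0.14837, so δ = +8.532°.
cos h₀ = −tan(-35.9°) tan(+8.532°) = 0.1086, h₀ = 1.4620 rad.
Bracket: h₀ sin ϕ sin δ + cos ϕ cos δ sin h₀ = 1.4620×-0.58637×0.14837 + 0.81004×0.98893×0.99409 = -0.127194 + 0.796339 = 0.669145.
Q̄ = (S_0/π) × [bracket] = (1361/π) × 0.669145 = 289.89 W/m².
— Configuration B (ϕ=+22.8°):
Solar longitude: L_s = 360° × (147 − 80)/365.25 = 66.037°.
sin δ = sin 23.44° × sin 66.037° = 0.36350, so δ = +21.315°.
cos h₀ = −tan(+22.8°) tan(+21.315°) = -0.1640, h₀ = 1.7356 rad.
Bracket: h₀ sin ϕ sin δ + cos ϕ cos δ sin h₀ = 1.7356×0.38752×0.36350 + 0.92186×0.93159×0.98646 = 0.244483 + 0.847167 = 1.091650.
Q̄ = (S_0/π) × [bracket] = (1361/π) × 1.091650 = 472.92 W/m².
Ratio Q̄_A / Q̄_B = 289.89 / 472.92 = 0.6130.

Q̄_A / Q̄_B ≈ 0.613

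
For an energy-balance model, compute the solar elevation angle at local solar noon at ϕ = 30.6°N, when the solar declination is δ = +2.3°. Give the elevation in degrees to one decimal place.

At local noon the hour angle is zero, so the zenith angle equals |ϕ − δ| = |+30.6° − (+2.300°)| = 28.300°.
Elevation = 90° − 28.300° = 61.7°.

61.7°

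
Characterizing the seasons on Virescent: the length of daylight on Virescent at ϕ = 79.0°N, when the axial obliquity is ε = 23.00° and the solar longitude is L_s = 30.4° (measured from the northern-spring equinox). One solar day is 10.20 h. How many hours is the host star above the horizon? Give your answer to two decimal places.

10.20 h

Solar declination: sin δ = sin ε · sin L_s = sin 23.00° × sin 30.4° = 0.19772, so δ = +11.404°.
Sunrise equation: cos h₀ = −tan ϕ · tan δ = -1.0377 ≤ −1, so the host star never sets (polar day) and h₀ = π.
Daylight = 2h₀/(2π) × 10.20 h = (3.1416/π) × 10.20 = 10.20 h.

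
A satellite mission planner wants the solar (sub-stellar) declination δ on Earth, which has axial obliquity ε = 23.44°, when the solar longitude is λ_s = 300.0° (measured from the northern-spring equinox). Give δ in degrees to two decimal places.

sin δ = sin ε · sin λ_s = sin 23.44° × sin 300.0° = -0.344495.
δ = arcsin(-0.344495) = -20.15°.

δ = -20.15°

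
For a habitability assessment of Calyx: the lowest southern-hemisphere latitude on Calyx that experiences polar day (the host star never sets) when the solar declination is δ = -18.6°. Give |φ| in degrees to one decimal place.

|φ| = 71.4°

Polar day requires cos H₀ = −tan φ tan δ ≤ −1, i.e. tan φ tan δ ≥ 1.
The boundary is |tan φ| · |tan δ| = 1, so |φ| = 90° − |δ| = 90° − 18.6° = 71.4° in the southern hemisphere.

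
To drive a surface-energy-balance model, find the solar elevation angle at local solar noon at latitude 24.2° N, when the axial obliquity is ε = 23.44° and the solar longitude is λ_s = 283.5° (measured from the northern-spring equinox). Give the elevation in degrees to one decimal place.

43.0°

Solar declination: sin δ = sin ε · sin λ_s = sin 23.44° × sin 283.5° = -0.38680, so δ = -22.755°.
At local noon the hour angle is zero, so the zenith angle equals |φ − δ| = |+24.2° − (-22.755°)| = 46.955°.
Elevation = 90° − 46.955° = 43.0°.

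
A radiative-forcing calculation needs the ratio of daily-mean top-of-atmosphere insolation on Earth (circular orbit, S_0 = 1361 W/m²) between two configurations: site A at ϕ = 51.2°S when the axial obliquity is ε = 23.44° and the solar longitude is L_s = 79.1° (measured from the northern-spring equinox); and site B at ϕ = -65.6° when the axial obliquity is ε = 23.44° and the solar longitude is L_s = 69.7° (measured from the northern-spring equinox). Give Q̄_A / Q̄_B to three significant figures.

— Configuration A (ϕ=-51.2°):
Solar declination: sin δ = sin ε · sin L_s = sin 23.44° × sin 79.1° = 0.39061, so δ = +22.993°.
cos h₀ = −tan(-51.2°) tan(+22.993°) = 0.5278, h₀ = 1.0148 rad.
Bracket: h₀ sin ϕ sin δ + cos ϕ cos δ sin h₀ = 1.0148×-0.77934×0.39061 + 0.62660×0.92056×0.84940 = -0.308923 + 0.489953 = 0.181030.
Q̄ = (S_0/π) × [bracket] = (1361/π) × 0.181030 = 78.426 W/m².
— Configuration B (ϕ=-65.6°):
Solar declination: sin δ = sin ε · sin L_s = sin 23.44° × sin 69.7° = 0.37308, so δ = +21.906°.
cos h₀ = −tan(-65.6°) tan(+21.906°) = 0.8865, h₀ = 0.4812 rad.
Bracket: h₀ sin ϕ sin δ + cos ϕ cos δ sin h₀ = 0.4812×-0.91068×0.37308 + 0.41310×0.92780×0.46281 = -0.163491 + 0.177383 = 0.013892.
Q̄ = (S_0/π) × [bracket] = (1361/π) × 0.013892 = 6.0183 W/m².
Ratio Q̄_A / Q̄_B = 78.426 / 6.0183 = 13.03.

Q̄_A / Q̄_B ≈ 13.0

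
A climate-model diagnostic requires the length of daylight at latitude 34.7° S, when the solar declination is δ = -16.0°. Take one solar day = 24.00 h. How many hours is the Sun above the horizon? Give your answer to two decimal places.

cos H₀ = −tan φ · tan δ = −tan(-34.7°) × tan(-16.000°) = -0.1986, so H₀ = 1.7707 rad = 101.45°.
Daylight = 2H₀/(2π) × 24.00 h = (1.7707/π) × 24.00 = 13.53 h.

13.53 h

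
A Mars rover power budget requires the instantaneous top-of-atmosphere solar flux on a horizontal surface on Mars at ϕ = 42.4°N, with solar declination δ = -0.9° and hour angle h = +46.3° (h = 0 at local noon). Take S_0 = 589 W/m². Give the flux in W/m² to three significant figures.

cos θ_z = sin ϕ sin δ + cos ϕ cos δ cos h = -0.010591 + 0.510123 = 0.499532.
Flux = S_0 · cos θ_z = 589 × 0.499532 = 294.2 W/m².

294 W/m²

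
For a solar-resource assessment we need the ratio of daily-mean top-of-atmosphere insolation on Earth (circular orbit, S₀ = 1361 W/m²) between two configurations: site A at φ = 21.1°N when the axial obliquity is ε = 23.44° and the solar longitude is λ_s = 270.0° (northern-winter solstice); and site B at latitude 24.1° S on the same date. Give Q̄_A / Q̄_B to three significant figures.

— Configuration A (φ=+21.1°):
Solar declination: sin δ = sin ε · sin λ_s = sin 23.44° × sin 270.0° = -0.39779, so δ = -23.440°.
cos H₀ = −tan(+21.1°) tan(-23.440°) = 0.1673, H₀ = 1.4027 rad.
Bracket: H₀ sin φ sin δ + cos φ cos δ sin H₀ = 1.4027×0.36000×-0.39779 + 0.93295×0.91748×0.98591 = -0.200873 + 0.843902 = 0.643029.
Q̄ = (S₀/π) × [bracket] = (1361/π) × 0.643029 = 278.57 W/m².
— Configuration B (φ=-24.1°):
cos H₀ = −tan(-24.1°) tan(-23.440°) = -0.1939, H₀ = 1.7660 rad.
Bracket: H₀ sin φ sin δ + cos φ cos δ sin H₀ = 1.7660×-0.40833×-0.39779 + 0.91283×0.91748×0.98101 = 0.286851 + 0.821599 = 1.108450.
Q̄ = (S₀/π) × [bracket] = (1361/π) × 1.108450 = 480.20 W/m².
Ratio Q̄_A / Q̄_B = 278.57 / 480.20 = 0.5801.

Q̄_A / Q̄_B ≈ 0.580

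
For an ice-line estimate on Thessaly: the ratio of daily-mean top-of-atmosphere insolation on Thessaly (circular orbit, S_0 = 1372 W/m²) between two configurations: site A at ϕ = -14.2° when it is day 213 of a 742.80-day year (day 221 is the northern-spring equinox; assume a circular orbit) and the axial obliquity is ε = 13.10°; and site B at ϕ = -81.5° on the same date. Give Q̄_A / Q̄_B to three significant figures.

Q̄_A / Q̄_B ≈ 5.66

— Configuration A (ϕ=-14.2°):
Solar longitude: L_s = 360° × (213 − 221)/742.80 = -3.877°, i.e. -3.877° + 360° = 356.123°.
sin δ = sin 13.10° × sin 356.123° = -0.01533, so δ = -0.878°.
cos h₀ = −tan(-14.2°) tan(-0.878°) = -0.0039, h₀ = 1.5747 rad.
Bracket: h₀ sin ϕ sin δ + cos ϕ cos δ sin h₀ = 1.5747×-0.24531×-0.01533 + 0.96945×0.99988×0.99999 = 0.005922 + 0.969324 = 0.975246.
Q̄ = (S_0/π) × [bracket] = (1372/π) × 0.975246 = 425.91 W/m².
— Configuration B (ϕ=-81.5°):
cos h₀ = −tan(-81.5°) tan(-0.878°) = -0.1026, h₀ = 1.6735 rad.
Bracket: h₀ sin ϕ sin δ + cos ϕ cos δ sin h₀ = 1.6735×-0.98902×-0.01533 + 0.14781×0.99988×0.99473 = 0.025373 + 0.147013 = 0.172386.
Q̄ = (S_0/π) × [bracket] = (1372/π) × 0.172386 = 75.285 W/m².
Ratio Q̄_A / Q̄_B = 425.91 / 75.285 = 5.657.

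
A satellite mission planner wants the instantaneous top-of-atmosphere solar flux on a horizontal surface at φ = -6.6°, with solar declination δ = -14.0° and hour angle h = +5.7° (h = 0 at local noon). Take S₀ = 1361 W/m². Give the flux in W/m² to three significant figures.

cos θ_z = sin φ sin δ + cos φ cos δ cos h = 0.027806 + 0.959100 = 0.986906.
Flux = S₀ · cos θ_z = 1361 × 0.986906 = 1343 W/m².

1.34e+03 W/m²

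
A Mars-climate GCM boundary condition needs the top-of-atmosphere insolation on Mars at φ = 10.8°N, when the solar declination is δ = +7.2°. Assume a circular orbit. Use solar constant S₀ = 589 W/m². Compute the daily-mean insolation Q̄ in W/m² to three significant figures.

cos H₀ = −tan(+10.8°) tan(+7.200°) = -0.0241, H₀ = 1.5949 rad.
Bracket: H₀ sin φ sin δ + cos φ cos δ sin H₀ = 1.5949×0.18738×0.12533 + 0.98229×0.99211×0.99971 = 0.037455 + 0.974257 = 1.011712.
Q̄ = (S₀/π) × [bracket] = (589/π) × 1.011712 = 189.7 W/m².

Q̄ ≈ 190 W/m²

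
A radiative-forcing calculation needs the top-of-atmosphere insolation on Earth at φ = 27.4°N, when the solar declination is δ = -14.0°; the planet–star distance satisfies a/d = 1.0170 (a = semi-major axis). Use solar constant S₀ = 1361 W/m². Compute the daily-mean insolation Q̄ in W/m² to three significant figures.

cos H₀ = −tan(+27.4°) tan(-14.000°) = 0.1292, H₀ = 1.4412 rad.
Bracket: H₀ sin φ sin δ + cos φ cos δ sin H₀ = 1.4412×0.46020×-0.24192 + 0.88782×0.97030×0.99161 = -0.160451 + 0.854224 = 0.693773.
Inverse-square distance factor (a/d)² = 1.0170² = 1.034289.
Q̄ = (S₀/π) × 1.034289 × [bracket] = (1361/π) × 1.034289 × 0.693773 = 310.9 W/m².

Q̄ ≈ 311 W/m²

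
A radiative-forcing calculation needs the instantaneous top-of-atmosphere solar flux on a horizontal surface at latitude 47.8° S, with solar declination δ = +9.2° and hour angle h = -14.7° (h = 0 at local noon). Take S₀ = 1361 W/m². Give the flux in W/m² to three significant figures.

712 W/m²

cos θ_z = sin φ sin δ + cos φ cos δ cos h = -0.118441 + 0.641376 = 0.522935.
Flux = S₀ · cos θ_z = 1361 × 0.522935 = 711.7 W/m².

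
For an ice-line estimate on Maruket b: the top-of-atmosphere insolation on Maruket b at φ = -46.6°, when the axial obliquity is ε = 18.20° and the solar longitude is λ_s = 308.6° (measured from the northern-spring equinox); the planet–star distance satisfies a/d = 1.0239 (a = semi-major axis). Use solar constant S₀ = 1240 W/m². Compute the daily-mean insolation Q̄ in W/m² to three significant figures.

Q̄ ≈ 401 W/m²

Solar declination: sin δ = sin ε · sin λ_s = sin 18.20° × sin 308.6° = -0.24410, so δ = -14.128°.
cos H₀ = −tan(-46.6°) tan(-14.128°) = -0.2662, H₀ = 1.8402 rad.
Bracket: H₀ sin φ sin δ + cos φ cos δ sin H₀ = 1.8402×-0.72657×-0.24410 + 0.68709×0.96975×0.96392 = 0.326370 + 0.642265 = 0.968635.
Inverse-square distance factor (a/d)² = 1.0239² = 1.048371.
Q̄ = (S₀/π) × 1.048371 × [bracket] = (1240/π) × 1.048371 × 0.968635 = 400.8 W/m².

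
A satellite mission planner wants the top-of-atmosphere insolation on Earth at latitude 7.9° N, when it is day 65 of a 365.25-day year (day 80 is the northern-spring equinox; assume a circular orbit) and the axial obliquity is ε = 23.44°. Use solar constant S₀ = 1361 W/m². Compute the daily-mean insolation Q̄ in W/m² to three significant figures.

Solar longitude: λ_s = 360° × (65 − 80)/365.25 = -14.784°, i.e. -14.784° + 360° = 345.216°.
sin δ = sin 23.44° × sin 345.216° = -0.10151, so δ = -5.826°.
cos H₀ = −tan(+7.9°) tan(-5.826°) = 0.0142, H₀ = 1.5566 rad.
Bracket: H₀ sin φ sin δ + cos φ cos δ sin H₀ = 1.5566×0.13744×-0.10151 + 0.99051×0.99483×0.99990 = -0.021717 + 0.985291 = 0.963574.
Q̄ = (S₀/π) × [bracket] = (1361/π) × 0.963574 = 417.4 W/m².

Q̄ ≈ 417 W/m²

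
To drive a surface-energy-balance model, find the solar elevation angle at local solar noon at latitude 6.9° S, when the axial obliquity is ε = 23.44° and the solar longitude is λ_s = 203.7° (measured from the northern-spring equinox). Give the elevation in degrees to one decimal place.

87.7°

Solar declination: sin δ = sin ε · sin λ_s = sin 23.44° × sin 203.7° = -0.15989, so δ = -9.201°.
At local noon the hour angle is zero, so the zenith angle equals |φ − δ| = |-6.9° − (-9.201°)| = 2.301°.
Elevation = 90° − 2.301° = 87.7°.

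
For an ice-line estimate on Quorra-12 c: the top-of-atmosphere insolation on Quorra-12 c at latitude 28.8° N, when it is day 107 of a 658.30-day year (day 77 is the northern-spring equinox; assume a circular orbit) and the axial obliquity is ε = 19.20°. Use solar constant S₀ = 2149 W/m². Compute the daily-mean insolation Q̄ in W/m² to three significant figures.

Solar longitude: λ_s = 360° × (107 − 77)/658.30 = 16.406°.
sin δ = sin 19.20° × sin 16.406° = 0.09289, so δ = +5.330°.
cos H₀ = −tan(+28.8°) tan(+5.330°) = -0.0513, H₀ = 1.6221 rad.
Bracket: H₀ sin φ sin δ + cos φ cos δ sin H₀ = 1.6221×0.48175×0.09289 + 0.87631×0.99568×0.99868 = 0.072589 + 0.871373 = 0.943962.
Q̄ = (S₀/π) × [bracket] = (2149/π) × 0.943962 = 645.7 W/m².

Q̄ ≈ 646 W/m²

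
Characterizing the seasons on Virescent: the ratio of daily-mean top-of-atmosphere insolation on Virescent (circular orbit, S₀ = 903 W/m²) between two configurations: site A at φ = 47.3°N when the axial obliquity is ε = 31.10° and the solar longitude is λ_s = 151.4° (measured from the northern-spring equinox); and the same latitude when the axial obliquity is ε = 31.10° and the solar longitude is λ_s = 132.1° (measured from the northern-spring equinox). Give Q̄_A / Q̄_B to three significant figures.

Q̄_A / Q̄_B ≈ 0.854

— Configuration A (φ=+47.3°):
Solar declination: sin δ = sin ε · sin λ_s = sin 31.10° × sin 151.4° = 0.24726, so δ = +14.315°.
cos H₀ = −tan(+47.3°) tan(+14.315°) = -0.2765, H₀ = 1.8510 rad.
Bracket: H₀ sin φ sin δ + cos φ cos δ sin H₀ = 1.8510×0.73491×0.24726 + 0.67816×0.96895×0.96100 = 0.336352 + 0.631476 = 0.967828.
Q̄ = (S₀/π) × [bracket] = (903/π) × 0.967828 = 278.19 W/m².
— Configuration B (φ=+47.3°):
Solar declination: sin δ = sin ε · sin λ_s = sin 31.10° × sin 132.1° = 0.38326, so δ = +22.535°.
cos H₀ = −tan(+47.3°) tan(+22.535°) = -0.4497, H₀ = 2.0372 rad.
Bracket: H₀ sin φ sin δ + cos φ cos δ sin H₀ = 2.0372×0.73491×0.38326 + 0.67816×0.92364×0.89320 = 0.573801 + 0.559479 = 1.133280.
Q̄ = (S₀/π) × [bracket] = (903/π) × 1.133280 = 325.74 W/m².
Ratio Q̄_A / Q̄_B = 278.19 / 325.74 = 0.8540.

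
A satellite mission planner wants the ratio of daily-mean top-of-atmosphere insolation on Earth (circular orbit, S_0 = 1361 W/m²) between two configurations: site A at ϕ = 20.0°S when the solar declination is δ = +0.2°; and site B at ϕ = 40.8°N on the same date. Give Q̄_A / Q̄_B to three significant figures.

Q̄_A / Q̄_B ≈ 1.23

— Configuration A (ϕ=-20.0°):
cos h₀ = −tan(-20.0°) tan(+0.200°) = 0.0013, h₀ = 1.5695 rad.
Bracket: h₀ sin ϕ sin δ + cos ϕ cos δ sin h₀ = 1.5695×-0.34202×0.00349 + 0.93969×0.99999×1.00000 = -0.001873 + 0.939681 = 0.937808.
Q̄ = (S_0/π) × [bracket] = (1361/π) × 0.937808 = 406.28 W/m².
— Configuration B (ϕ=+40.8°):
cos h₀ = −tan(+40.8°) tan(+0.200°) = -0.0030, h₀ = 1.5738 rad.
Bracket: h₀ sin ϕ sin δ + cos ϕ cos δ sin h₀ = 1.5738×0.65342×0.00349 + 0.75700×0.99999×1.00000 = 0.003589 + 0.756992 = 0.760581.
Q̄ = (S_0/π) × [bracket] = (1361/π) × 0.760581 = 329.50 W/m².
Ratio Q̄_A / Q̄_B = 406.28 / 329.50 = 1.233.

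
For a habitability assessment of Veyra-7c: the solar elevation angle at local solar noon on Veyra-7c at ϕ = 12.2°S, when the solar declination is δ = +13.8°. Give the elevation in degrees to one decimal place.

64.0°

At local noon the hour angle is zero, so the zenith angle equals |ϕ − δ| = |-12.2° − (+13.800°)| = 26.000°.
Elevation = 90° − 26.000° = 64.0°.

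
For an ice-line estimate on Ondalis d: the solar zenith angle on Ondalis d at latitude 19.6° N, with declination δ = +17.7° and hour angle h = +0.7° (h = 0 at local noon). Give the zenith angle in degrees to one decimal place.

θ_z = 2.0°

cos θ_z = sin φ sin δ + cos φ cos δ cos h = 0.101988 + 0.897395 = 0.999383.
θ_z = arccos(0.999383) = 2.0°.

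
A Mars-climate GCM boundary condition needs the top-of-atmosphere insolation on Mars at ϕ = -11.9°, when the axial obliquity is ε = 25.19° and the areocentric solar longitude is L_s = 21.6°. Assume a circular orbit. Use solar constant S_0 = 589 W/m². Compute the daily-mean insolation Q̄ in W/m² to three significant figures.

Q̄ ≈ 172 W/m²

sin δ = sin 25.19° × sin 21.6° = 0.15668, so δ = +9.014°.
cos h₀ = −tan(-11.9°) tan(+9.014°) = 0.0334, h₀ = 1.5374 rad.
Bracket: h₀ sin ϕ sin δ + cos ϕ cos δ sin h₀ = 1.5374×-0.20620×0.15668 + 0.97851×0.98765×0.99944 = -0.049669 + 0.965884 = 0.916215.
Q̄ = (S_0/π) × [bracket] = (589/π) × 0.916215 = 171.8 W/m².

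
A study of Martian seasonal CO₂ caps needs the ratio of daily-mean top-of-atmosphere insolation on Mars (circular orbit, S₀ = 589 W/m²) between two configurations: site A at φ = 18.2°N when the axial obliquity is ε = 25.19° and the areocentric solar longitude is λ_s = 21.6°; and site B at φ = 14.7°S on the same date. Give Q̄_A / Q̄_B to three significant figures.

— Configuration A (φ=+18.2°):
sin δ = sin 25.19° × sin 21.6° = 0.15668, so δ = +9.014°.
cos H₀ = −tan(+18.2°) tan(+9.014°) = -0.0522, H₀ = 1.6230 rad.
Bracket: H₀ sin φ sin δ + cos φ cos δ sin H₀ = 1.6230×0.31233×0.15668 + 0.94997×0.98765×0.99864 = 0.079423 + 0.936962 = 1.016385.
Q̄ = (S₀/π) × [bracket] = (589/π) × 1.016385 = 190.56 W/m².
— Configuration B (φ=-14.7°):
cos H₀ = −tan(-14.7°) tan(+9.014°) = 0.0416, H₀ = 1.5292 rad.
Bracket: H₀ sin φ sin δ + cos φ cos δ sin H₀ = 1.5292×-0.25376×0.15668 + 0.96727×0.98765×0.99913 = -0.060800 + 0.954493 = 0.893693.
Q̄ = (S₀/π) × [bracket] = (589/π) × 0.893693 = 167.55 W/m².
Ratio Q̄_A / Q̄_B = 190.56 / 167.55 = 1.137.

Q̄_A / Q̄_B ≈ 1.14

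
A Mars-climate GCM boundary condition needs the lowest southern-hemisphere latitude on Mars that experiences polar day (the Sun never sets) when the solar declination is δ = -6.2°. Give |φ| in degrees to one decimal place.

Polar day requires cos H₀ = −tan φ tan δ ≤ −1, i.e. tan φ tan δ ≥ 1.
The boundary is |tan φ| · |tan δ| = 1, so |φ| = 90° − |δ| = 90° − 6.2° = 83.8° in the southern hemisphere.

|φ| = 83.8°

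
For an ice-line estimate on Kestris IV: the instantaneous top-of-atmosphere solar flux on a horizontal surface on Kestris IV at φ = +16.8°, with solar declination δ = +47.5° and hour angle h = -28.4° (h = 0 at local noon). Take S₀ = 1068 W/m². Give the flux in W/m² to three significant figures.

cos θ_z = sin φ sin δ + cos φ cos δ cos h = 0.213097 + 0.568918 = 0.782015.
Flux = S₀ · cos θ_z = 1068 × 0.782015 = 835.2 W/m².

835 W/m²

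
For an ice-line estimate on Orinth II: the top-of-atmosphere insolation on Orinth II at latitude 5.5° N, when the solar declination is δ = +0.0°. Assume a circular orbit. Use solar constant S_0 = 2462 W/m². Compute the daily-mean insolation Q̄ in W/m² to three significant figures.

cos h₀ = −tan(+5.5°) tan(+0.000°) = -0.0000, h₀ = 1.5708 rad.
Bracket: h₀ sin ϕ sin δ + cos ϕ cos δ sin h₀ = 1.5708×0.09585×0.00000 + 0.99540×1.00000×1.00000 = 0.000000 + 0.995400 = 0.995400.
Q̄ = (S_0/π) × [bracket] = (2462/π) × 0.995400 = 780.1 W/m².

Q̄ ≈ 780 W/m²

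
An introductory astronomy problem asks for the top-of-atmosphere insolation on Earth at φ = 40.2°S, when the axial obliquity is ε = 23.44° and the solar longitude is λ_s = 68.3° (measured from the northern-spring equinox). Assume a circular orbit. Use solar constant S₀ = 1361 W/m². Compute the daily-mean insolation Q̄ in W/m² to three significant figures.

Solar declination: sin δ = sin ε · sin λ_s = sin 23.44° × sin 68.3° = 0.36960, so δ = +21.691°.
cos H₀ = −tan(-40.2°) tan(+21.691°) = 0.3361, H₀ = 1.2280 rad.
Bracket: H₀ sin φ sin δ + cos φ cos δ sin H₀ = 1.2280×-0.64546×0.36960 + 0.76380×0.92919×0.94181 = -0.292954 + 0.668417 = 0.375463.
Q̄ = (S₀/π) × [bracket] = (1361/π) × 0.375463 = 162.7 W/m².

Q̄ ≈ 163 W/m²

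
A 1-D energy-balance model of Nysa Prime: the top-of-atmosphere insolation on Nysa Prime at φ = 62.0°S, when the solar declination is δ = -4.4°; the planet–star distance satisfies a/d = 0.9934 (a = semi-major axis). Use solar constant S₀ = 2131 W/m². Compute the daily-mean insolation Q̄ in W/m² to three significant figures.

Q̄ ≈ 388 W/m²

cos H₀ = −tan(-62.0°) tan(-4.400°) = -0.1447, H₀ = 1.7160 rad.
Bracket: H₀ sin φ sin δ + cos φ cos δ sin H₀ = 1.7160×-0.88295×-0.07672 + 0.46947×0.99705×0.98947 = 0.116242 + 0.463156 = 0.579398.
Inverse-square distance factor (a/d)² = 0.9934² = 0.986844.
Q̄ = (S₀/π) × 0.986844 × [bracket] = (2131/π) × 0.986844 × 0.579398 = 387.8 W/m².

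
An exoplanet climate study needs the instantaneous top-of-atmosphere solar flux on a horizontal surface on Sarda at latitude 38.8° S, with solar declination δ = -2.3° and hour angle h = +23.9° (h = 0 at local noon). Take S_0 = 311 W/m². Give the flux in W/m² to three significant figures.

229 W/m²

cos θ_z = sin ϕ sin δ + cos ϕ cos δ cos h = 0.025147 + 0.711939 = 0.737086.
Flux = S_0 · cos θ_z = 311 × 0.737086 = 229.2 W/m².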